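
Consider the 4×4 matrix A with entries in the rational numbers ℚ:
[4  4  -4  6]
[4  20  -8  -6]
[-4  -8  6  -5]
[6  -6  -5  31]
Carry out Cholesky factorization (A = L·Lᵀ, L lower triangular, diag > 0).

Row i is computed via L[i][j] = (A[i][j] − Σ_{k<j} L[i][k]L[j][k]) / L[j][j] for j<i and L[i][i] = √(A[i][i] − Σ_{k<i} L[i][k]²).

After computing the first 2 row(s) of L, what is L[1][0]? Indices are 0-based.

Step 1: L[0][0] = √(4) = 2.
  L[1][0] = (4) / L[0][0] = 2.
Step 2: L[1][1] = √(16) = 4.

L[1][0] = 2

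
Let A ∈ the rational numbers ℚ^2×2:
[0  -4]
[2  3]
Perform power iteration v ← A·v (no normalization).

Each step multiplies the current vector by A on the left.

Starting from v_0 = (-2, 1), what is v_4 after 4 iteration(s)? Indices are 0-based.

v_4 = (100, 13)

v_0 = (-2, 1).
v_1 = A·v_0 = (-4, -1).
v_2 = A·v_1 = (4, -11).
v_3 = A·v_2 = (44, -25).
v_4 = A·v_3 = (100, 13).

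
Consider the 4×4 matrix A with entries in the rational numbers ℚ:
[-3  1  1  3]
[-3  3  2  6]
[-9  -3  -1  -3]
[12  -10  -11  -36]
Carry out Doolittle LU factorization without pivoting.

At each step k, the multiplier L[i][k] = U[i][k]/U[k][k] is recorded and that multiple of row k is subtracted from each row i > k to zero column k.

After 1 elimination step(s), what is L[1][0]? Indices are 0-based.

Step 1: pivot at (0,0) is -3.
  row1 ← row1 − (1)·row0  ⇒  L[1][0]=1, U row1=(0, 2, 1, 3)
  row2 ← row2 − (3)·row0  ⇒  L[2][0]=3, U row2=(0, -6, -4, -12)
  row3 ← row3 − (-4)·row0  ⇒  L[3][0]=-4, U row3=(0, -6, -7, -24)

L[1][0] = 1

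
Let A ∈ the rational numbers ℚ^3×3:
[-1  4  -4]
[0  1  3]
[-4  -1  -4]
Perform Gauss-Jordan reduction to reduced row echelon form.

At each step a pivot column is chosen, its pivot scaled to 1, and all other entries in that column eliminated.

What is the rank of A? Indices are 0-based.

rank = 3

pivot(0,0)=-1: scale R0 → (1, -4, 4)
  clear (2,0): R2 −= (-4)R0 → (0, -17, 12)
pivot(1,1)=1: scale R1 → (0, 1, 3)
  clear (0,1): R0 −= (-4)R1 → (1, 0, 16)
  clear (2,1): R2 −= (-17)R1 → (0, 0, 63)
pivot(2,2)=63: scale R2 → (0, 0, 1)
  clear (0,2): R0 −= (16)R2 → (1, 0, 0)
  clear (1,2): R1 −= (3)R2 → (0, 1, 0)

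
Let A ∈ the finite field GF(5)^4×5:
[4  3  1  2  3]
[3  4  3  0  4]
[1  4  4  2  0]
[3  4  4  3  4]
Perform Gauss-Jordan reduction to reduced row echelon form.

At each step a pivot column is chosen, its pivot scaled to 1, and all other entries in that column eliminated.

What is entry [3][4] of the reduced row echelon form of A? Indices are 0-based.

M[3][4] = 3

pivot(0,0)=4: scale R0 → (1, 2, 4, 3, 2)
  clear (1,0): R1 −= (3)R0 → (0, 3, 1, 1, 3)
  clear (2,0): R2 −= (1)R0 → (0, 2, 0, 4, 3)
  clear (3,0): R3 −= (3)R0 → (0, 3, 2, 4, 3)
pivot(1,1)=3: scale R1 → (0, 1, 2, 2, 1)
  clear (0,1): R0 −= (2)R1 → (1, 0, 0, 4, 0)
  clear (2,1): R2 −= (2)R1 → (0, 0, 1, 0, 1)
  clear (3,1): R3 −= (3)R1 → (0, 0, 1, 3, 0)
pivot(2,2)=1: scale R2 → (0, 0, 1, 0, 1)
  clear (1,2): R1 −= (2)R2 → (0, 1, 0, 2, 4)
  clear (3,2): R3 −= (1)R2 → (0, 0, 0, 3, 4)
pivot(3,3)=3: scale R3 → (0, 0, 0, 1, 3)
  clear (0,3): R0 −= (4)R3 → (1, 0, 0, 0, 3)
  clear (1,3): R1 −= (2)R3 → (0, 1, 0, 0, 3)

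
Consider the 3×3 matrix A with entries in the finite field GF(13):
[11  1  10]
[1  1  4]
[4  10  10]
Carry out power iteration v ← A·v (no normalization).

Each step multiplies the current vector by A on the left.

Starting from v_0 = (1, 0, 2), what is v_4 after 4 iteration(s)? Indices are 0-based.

v_0 = (1, 0, 2).
v_1 = A·v_0 = (5, 9, 11).
v_2 = A·v_1 = (5, 6, 12).
v_3 = A·v_2 = (12, 7, 5).
v_4 = A·v_3 = (7, 0, 12).

v_4 = (7, 0, 12)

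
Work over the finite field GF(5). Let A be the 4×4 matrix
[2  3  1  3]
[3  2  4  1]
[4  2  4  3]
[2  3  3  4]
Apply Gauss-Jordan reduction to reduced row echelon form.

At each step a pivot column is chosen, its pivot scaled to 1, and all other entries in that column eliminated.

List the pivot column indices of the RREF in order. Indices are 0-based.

[1] R0 /= 2  ⇒  (1, 4, 3, 4)
     R1 -= 3·R0  ⇒  (0, 0, 0, 4)
     R2 -= 4·R0  ⇒  (0, 1, 2, 2)
     R3 -= 2·R0  ⇒  (0, 0, 2, 1)
[2] R1 <-> R2
[2] R1 /= 1  ⇒  (0, 1, 2, 2)
     R0 -= 4·R1  ⇒  (1, 0, 0, 1)
[3] R2 <-> R3
[3] R2 /= 2  ⇒  (0, 0, 1, 3)
     R1 -= 2·R2  ⇒  (0, 1, 0, 1)
[4] R3 /= 4  ⇒  (0, 0, 0, 1)
     R0 -= 1·R3  ⇒  (1, 0, 0, 0)
     R1 -= 1·R3  ⇒  (0, 1, 0, 0)
     R2 -= 3·R3  ⇒  (0, 0, 1, 0)

pivot columns: 0, 1, 2, 3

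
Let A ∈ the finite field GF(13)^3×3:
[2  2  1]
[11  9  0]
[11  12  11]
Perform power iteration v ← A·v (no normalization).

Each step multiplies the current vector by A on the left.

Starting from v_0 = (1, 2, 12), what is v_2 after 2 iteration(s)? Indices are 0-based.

v_0 = (1, 2, 12).
v_1 = A·v_0 = (5, 3, 11).
v_2 = A·v_1 = (1, 4, 4).

v_2 = (1, 4, 4)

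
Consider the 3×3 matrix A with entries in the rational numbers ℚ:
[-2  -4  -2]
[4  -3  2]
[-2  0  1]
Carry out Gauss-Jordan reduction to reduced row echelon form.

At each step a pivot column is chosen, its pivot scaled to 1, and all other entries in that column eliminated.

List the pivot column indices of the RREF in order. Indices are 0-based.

pivot columns: 0, 1, 2

step 1: normalize row 0 (÷-2) = (1, 2, 1)
  row 1: subtract 4×row0 = (0, -11, -2)
  row 2: subtract -2×row0 = (0, 4, 3)
step 2: normalize row 1 (÷-11) = (0, 1, 2/11)
  row 0: subtract 2×row1 = (1, 0, 7/11)
  row 2: subtract 4×row1 = (0, 0, 25/11)
step 3: normalize row 2 (÷25/11) = (0, 0, 1)
  row 0: subtract 7/11×row2 = (1, 0, 0)
  row 1: subtract 2/11×row2 = (0, 1, 0)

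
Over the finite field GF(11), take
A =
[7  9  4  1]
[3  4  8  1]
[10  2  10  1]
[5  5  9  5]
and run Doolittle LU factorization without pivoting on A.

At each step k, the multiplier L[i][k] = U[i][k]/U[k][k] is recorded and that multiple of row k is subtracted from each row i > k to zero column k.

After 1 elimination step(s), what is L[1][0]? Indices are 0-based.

L[1][0] = 2

Step 1: pivot at (0,0) is 7.
  row1 ← row1 − (2)·row0  ⇒  L[1][0]=2, U row1=(0, 8, 0, 10)
  row2 ← row2 − (3)·row0  ⇒  L[2][0]=3, U row2=(0, 8, 9, 9)
  row3 ← row3 − (7)·row0  ⇒  L[3][0]=7, U row3=(0, 8, 3, 9)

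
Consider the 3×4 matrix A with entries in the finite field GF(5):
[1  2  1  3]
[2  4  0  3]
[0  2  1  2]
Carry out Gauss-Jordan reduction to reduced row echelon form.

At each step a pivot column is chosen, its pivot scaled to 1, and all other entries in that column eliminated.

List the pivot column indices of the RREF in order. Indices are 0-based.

pivot columns: 0, 1, 2

[1] R0 /= 1  ⇒  (1, 2, 1, 3)
     R1 -= 2·R0  ⇒  (0, 0, 3, 2)
[2] R1 <-> R2
[2] R1 /= 2  ⇒  (0, 1, 3, 1)
     R0 -= 2·R1  ⇒  (1, 0, 0, 1)
[3] R2 /= 3  ⇒  (0, 0, 1, 4)
     R1 -= 3·R2  ⇒  (0, 1, 0, 4)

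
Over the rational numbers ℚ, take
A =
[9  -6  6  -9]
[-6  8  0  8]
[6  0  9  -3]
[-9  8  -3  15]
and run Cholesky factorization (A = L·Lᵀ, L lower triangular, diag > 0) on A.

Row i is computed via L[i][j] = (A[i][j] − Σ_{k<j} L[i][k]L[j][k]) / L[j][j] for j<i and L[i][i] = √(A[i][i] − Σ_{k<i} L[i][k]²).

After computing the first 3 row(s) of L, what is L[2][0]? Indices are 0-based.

L[2][0] = 2

Step 1: L[0][0] = √(9) = 3.
  L[1][0] = (-6) / L[0][0] = -2.
Step 2: L[1][1] = √(4) = 2.
  L[2][0] = (6) / L[0][0] = 2.
  L[2][1] = (4) / L[1][1] = 2.
Step 3: L[2][2] = √(1) = 1.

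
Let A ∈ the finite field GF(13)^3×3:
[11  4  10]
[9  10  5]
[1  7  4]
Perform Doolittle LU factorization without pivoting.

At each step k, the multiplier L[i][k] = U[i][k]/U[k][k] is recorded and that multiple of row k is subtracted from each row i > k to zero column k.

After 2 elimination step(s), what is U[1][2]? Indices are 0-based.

U[1][2] = 11

k=0: U[0][0]=11
  eliminate (1,0): mult=2, new row 1: (0, 2, 11); set L[1][0]=2
  eliminate (2,0): mult=6, new row 2: (0, 9, 9); set L[2][0]=6
k=1: U[1][1]=2
  eliminate (2,1): mult=11, new row 2: (0, 0, 5); set L[2][1]=11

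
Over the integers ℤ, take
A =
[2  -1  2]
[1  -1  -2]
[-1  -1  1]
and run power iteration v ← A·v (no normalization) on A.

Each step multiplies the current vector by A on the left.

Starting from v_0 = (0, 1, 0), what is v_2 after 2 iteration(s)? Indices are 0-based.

v_0 = (0, 1, 0).
v_1 = A·v_0 = (-1, -1, -1).
v_2 = A·v_1 = (-3, 2, 1).

v_2 = (-3, 2, 1)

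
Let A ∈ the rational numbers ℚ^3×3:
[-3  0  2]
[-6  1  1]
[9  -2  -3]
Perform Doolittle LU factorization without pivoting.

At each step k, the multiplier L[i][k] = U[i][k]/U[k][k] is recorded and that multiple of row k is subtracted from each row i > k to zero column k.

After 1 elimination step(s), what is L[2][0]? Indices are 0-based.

[col 0] pivot -3
  R1 -= 2*R0 → (0, 1, -3)  (L[1][0] := 2)
  R2 -= -3*R0 → (0, -2, 3)  (L[2][0] := -3)

L[2][0] = -3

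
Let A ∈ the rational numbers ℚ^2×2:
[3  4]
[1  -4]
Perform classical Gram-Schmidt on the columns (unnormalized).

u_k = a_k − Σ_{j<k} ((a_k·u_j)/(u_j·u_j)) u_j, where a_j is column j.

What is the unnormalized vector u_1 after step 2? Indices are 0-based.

u_1 = (8/5, -24/5)

Step 1: u_0 = a_0 = (3, 1).
Step 2: u_1 = a_1 − (4/5)·u_0 = (8/5, -24/5).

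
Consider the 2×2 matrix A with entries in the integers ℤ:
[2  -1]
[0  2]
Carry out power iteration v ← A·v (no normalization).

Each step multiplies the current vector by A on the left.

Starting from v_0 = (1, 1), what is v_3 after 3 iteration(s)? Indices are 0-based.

v_0 = (1, 1).
v_1 = A·v_0 = (1, 2).
v_2 = A·v_1 = (0, 4).
v_3 = A·v_2 = (-4, 8).

v_3 = (-4, 8)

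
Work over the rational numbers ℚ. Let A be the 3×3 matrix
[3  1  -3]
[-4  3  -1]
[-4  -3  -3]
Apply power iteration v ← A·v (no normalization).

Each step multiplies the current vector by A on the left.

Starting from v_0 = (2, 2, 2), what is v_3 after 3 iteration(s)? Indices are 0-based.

v_0 = (2, 2, 2).
v_1 = A·v_0 = (2, -4, -20).
v_2 = A·v_1 = (62, 0, 64).
v_3 = A·v_2 = (-6, -312, -440).

v_3 = (-6, -312, -440)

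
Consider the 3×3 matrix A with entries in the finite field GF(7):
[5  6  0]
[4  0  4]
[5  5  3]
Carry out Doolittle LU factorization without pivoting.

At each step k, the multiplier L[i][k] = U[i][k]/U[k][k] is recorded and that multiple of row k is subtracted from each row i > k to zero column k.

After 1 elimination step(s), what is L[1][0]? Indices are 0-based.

k=0: U[0][0]=5
  eliminate (1,0): mult=5, new row 1: (0, 5, 4); set L[1][0]=5
  eliminate (2,0): mult=1, new row 2: (0, 6, 3); set L[2][0]=1

L[1][0] = 5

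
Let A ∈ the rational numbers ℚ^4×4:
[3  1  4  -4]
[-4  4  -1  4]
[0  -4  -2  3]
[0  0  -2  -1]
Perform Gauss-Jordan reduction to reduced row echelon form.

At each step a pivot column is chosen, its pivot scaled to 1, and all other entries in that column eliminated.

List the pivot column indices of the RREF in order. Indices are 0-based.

pivot columns: 0, 1, 2, 3

step 1: normalize row 0 (÷3) = (1, 1/3, 4/3, -4/3)
  row 1: subtract -4×row0 = (0, 16/3, 13/3, -4/3)
step 2: normalize row 1 (÷16/3) = (0, 1, 13/16, -1/4)
  row 0: subtract 1/3×row1 = (1, 0, 17/16, -5/4)
  row 2: subtract -4×row1 = (0, 0, 5/4, 2)
step 3: normalize row 2 (÷5/4) = (0, 0, 1, 8/5)
  row 0: subtract 17/16×row2 = (1, 0, 0, -59/20)
  row 1: subtract 13/16×row2 = (0, 1, 0, -31/20)
  row 3: subtract -2×row2 = (0, 0, 0, 11/5)
step 4: normalize row 3 (÷11/5) = (0, 0, 0, 1)
  row 0: subtract -59/20×row3 = (1, 0, 0, 0)
  row 1: subtract -31/20×row3 = (0, 1, 0, 0)
  row 2: subtract 8/5×row3 = (0, 0, 1, 0)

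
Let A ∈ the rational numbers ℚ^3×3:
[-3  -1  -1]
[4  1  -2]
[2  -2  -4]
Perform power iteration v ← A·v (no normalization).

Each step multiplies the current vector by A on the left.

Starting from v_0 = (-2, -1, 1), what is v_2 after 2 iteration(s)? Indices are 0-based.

v_0 = (-2, -1, 1).
v_1 = A·v_0 = (6, -11, -6).
v_2 = A·v_1 = (-1, 25, 58).

v_2 = (-1, 25, 58)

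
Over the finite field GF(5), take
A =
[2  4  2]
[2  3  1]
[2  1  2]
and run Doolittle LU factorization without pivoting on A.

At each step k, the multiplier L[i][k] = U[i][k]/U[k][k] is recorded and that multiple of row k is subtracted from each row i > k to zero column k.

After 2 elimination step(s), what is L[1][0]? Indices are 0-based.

Step 1: pivot at (0,0) is 2.
  row1 ← row1 − (1)·row0  ⇒  L[1][0]=1, U row1=(0, 4, 4)
  row2 ← row2 − (1)·row0  ⇒  L[2][0]=1, U row2=(0, 2, 0)
Step 2: pivot at (1,1) is 4.
  row2 ← row2 − (3)·row1  ⇒  L[2][1]=3, U row2=(0, 0, 3)

L[1][0] = 1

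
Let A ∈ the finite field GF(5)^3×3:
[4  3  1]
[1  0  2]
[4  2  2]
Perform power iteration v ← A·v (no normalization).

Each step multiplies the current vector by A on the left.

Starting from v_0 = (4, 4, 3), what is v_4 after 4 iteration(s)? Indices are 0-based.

v_4 = (4, 0, 3)

v_0 = (4, 4, 3).
v_1 = A·v_0 = (1, 0, 0).
v_2 = A·v_1 = (4, 1, 4).
v_3 = A·v_2 = (3, 2, 1).
v_4 = A·v_3 = (4, 0, 3).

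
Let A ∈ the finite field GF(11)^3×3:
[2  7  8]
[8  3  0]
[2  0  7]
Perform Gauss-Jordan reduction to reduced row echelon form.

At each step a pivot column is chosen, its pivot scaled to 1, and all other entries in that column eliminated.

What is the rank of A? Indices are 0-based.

[1] R0 /= 2  ⇒  (1, 9, 4)
     R1 -= 8·R0  ⇒  (0, 8, 1)
     R2 -= 2·R0  ⇒  (0, 4, 10)
[2] R1 /= 8  ⇒  (0, 1, 7)
     R0 -= 9·R1  ⇒  (1, 0, 7)
     R2 -= 4·R1  ⇒  (0, 0, 4)
[3] R2 /= 4  ⇒  (0, 0, 1)
     R0 -= 7·R2  ⇒  (1, 0, 0)
     R1 -= 7·R2  ⇒  (0, 1, 0)

rank = 3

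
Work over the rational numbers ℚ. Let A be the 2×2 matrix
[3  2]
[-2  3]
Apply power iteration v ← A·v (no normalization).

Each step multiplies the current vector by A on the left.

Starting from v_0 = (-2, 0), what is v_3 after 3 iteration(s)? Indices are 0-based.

v_0 = (-2, 0).
v_1 = A·v_0 = (-6, 4).
v_2 = A·v_1 = (-10, 24).
v_3 = A·v_2 = (18, 92).

v_3 = (18, 92)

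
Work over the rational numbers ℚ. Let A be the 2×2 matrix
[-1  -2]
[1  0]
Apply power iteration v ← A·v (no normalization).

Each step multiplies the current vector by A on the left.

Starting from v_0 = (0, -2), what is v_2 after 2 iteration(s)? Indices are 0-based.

v_0 = (0, -2).
v_1 = A·v_0 = (4, 0).
v_2 = A·v_1 = (-4, 4).

v_2 = (-4, 4)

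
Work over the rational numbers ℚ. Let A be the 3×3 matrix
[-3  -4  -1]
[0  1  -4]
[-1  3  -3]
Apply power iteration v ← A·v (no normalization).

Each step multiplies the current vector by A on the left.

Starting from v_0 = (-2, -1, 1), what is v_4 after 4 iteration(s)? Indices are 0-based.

v_0 = (-2, -1, 1).
v_1 = A·v_0 = (9, -5, -4).
v_2 = A·v_1 = (-3, 11, -12).
v_3 = A·v_2 = (-23, 59, 72).
v_4 = A·v_3 = (-239, -229, -16).

v_4 = (-239, -229, -16)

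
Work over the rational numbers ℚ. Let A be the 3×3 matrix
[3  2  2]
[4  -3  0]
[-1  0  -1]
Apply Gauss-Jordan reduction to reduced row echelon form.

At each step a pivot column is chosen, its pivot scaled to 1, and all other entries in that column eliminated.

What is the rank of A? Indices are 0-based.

rank = 3

step 1: normalize row 0 (÷3) = (1, 2/3, 2/3)
  row 1: subtract 4×row0 = (0, -17/3, -8/3)
  row 2: subtract -1×row0 = (0, 2/3, -1/3)
step 2: normalize row 1 (÷-17/3) = (0, 1, 8/17)
  row 0: subtract 2/3×row1 = (1, 0, 6/17)
  row 2: subtract 2/3×row1 = (0, 0, -11/17)
step 3: normalize row 2 (÷-11/17) = (0, 0, 1)
  row 0: subtract 6/17×row2 = (1, 0, 0)
  row 1: subtract 8/17×row2 = (0, 1, 0)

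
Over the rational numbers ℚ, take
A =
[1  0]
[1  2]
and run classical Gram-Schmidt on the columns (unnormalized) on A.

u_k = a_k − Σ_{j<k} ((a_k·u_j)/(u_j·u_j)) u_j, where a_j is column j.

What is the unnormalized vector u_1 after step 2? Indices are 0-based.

Step 1: u_0 = a_0 = (1, 1).
Step 2: u_1 = a_1 − (1)·u_0 = (-1, 1).

u_1 = (-1, 1)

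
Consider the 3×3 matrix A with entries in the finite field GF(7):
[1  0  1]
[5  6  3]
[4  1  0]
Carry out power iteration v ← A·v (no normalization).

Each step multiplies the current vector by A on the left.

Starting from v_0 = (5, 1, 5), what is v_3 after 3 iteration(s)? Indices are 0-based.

v_0 = (5, 1, 5).
v_1 = A·v_0 = (3, 4, 0).
v_2 = A·v_1 = (3, 4, 2).
v_3 = A·v_2 = (5, 3, 2).

v_3 = (5, 3, 2)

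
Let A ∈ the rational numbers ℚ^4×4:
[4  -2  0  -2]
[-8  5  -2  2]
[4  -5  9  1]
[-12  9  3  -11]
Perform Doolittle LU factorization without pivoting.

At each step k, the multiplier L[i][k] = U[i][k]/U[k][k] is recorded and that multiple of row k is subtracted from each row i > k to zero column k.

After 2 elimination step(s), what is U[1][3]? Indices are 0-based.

Step 1: pivot at (0,0) is 4.
  row1 ← row1 − (-2)·row0  ⇒  L[1][0]=-2, U row1=(0, 1, -2, -2)
  row2 ← row2 − (1)·row0  ⇒  L[2][0]=1, U row2=(0, -3, 9, 3)
  row3 ← row3 − (-3)·row0  ⇒  L[3][0]=-3, U row3=(0, 3, 3, -17)
Step 2: pivot at (1,1) is 1.
  row2 ← row2 − (-3)·row1  ⇒  L[2][1]=-3, U row2=(0, 0, 3, -3)
  row3 ← row3 − (3)·row1  ⇒  L[3][1]=3, U row3=(0, 0, 9, -11)

U[1][3] = -2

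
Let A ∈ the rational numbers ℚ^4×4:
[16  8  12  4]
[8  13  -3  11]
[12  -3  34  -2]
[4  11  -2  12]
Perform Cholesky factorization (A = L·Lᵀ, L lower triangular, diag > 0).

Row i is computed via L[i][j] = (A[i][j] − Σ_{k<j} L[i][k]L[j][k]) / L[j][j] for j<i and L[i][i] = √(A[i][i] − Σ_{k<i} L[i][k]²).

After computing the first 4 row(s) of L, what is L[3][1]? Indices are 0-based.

Step 1: L[0][0] = √(16) = 4.
  L[1][0] = (8) / L[0][0] = 2.
Step 2: L[1][1] = √(9) = 3.
  L[2][0] = (12) / L[0][0] = 3.
  L[2][1] = (-9) / L[1][1] = -3.
Step 3: L[2][2] = √(16) = 4.
  L[3][0] = (4) / L[0][0] = 1.
  L[3][1] = (9) / L[1][1] = 3.
  L[3][2] = (4) / L[2][2] = 1.
Step 4: L[3][3] = √(1) = 1.

L[3][1] = 3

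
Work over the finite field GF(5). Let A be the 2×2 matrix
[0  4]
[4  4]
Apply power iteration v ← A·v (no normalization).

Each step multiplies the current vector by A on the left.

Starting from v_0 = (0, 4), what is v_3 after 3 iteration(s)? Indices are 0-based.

v_0 = (0, 4).
v_1 = A·v_0 = (1, 1).
v_2 = A·v_1 = (4, 3).
v_3 = A·v_2 = (2, 3).

v_3 = (2, 3)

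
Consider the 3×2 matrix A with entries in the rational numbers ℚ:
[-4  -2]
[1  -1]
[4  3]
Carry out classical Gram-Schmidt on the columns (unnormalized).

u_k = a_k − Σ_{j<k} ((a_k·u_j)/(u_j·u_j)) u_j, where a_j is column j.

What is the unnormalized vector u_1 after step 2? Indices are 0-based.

u_1 = (10/33, -52/33, 23/33)

Step 1: u_0 = a_0 = (-4, 1, 4).
Step 2: u_1 = a_1 − (19/33)·u_0 = (10/33, -52/33, 23/33).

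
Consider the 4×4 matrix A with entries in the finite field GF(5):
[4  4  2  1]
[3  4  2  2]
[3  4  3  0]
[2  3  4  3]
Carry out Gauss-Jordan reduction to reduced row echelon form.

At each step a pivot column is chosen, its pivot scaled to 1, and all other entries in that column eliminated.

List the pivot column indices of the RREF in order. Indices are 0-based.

pivot columns: 0, 1, 2

step 1: normalize row 0 (÷4) = (1, 1, 3, 4)
  row 1: subtract 3×row0 = (0, 1, 3, 0)
  row 2: subtract 3×row0 = (0, 1, 4, 3)
  row 3: subtract 2×row0 = (0, 1, 3, 0)
step 2: normalize row 1 (÷1) = (0, 1, 3, 0)
  row 0: subtract 1×row1 = (1, 0, 0, 4)
  row 2: subtract 1×row1 = (0, 0, 1, 3)
  row 3: subtract 1×row1 = (0, 0, 0, 0)
step 3: normalize row 2 (÷1) = (0, 0, 1, 3)
  row 1: subtract 3×row2 = (0, 1, 0, 1)
skip col 3 (zero from row 3)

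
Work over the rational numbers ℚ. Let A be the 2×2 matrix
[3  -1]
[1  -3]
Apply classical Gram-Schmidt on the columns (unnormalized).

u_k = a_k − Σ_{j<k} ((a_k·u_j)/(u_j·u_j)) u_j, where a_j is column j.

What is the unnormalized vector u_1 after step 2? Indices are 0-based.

u_1 = (4/5, -12/5)

Step 1: u_0 = a_0 = (3, 1).
Step 2: u_1 = a_1 − (-3/5)·u_0 = (4/5, -12/5).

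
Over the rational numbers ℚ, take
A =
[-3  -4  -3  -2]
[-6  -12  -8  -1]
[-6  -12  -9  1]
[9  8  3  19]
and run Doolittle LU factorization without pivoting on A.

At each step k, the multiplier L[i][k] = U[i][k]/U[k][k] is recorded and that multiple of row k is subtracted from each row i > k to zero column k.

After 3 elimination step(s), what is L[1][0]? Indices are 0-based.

L[1][0] = 2

Step 1: pivot at (0,0) is -3.
  row1 ← row1 − (2)·row0  ⇒  L[1][0]=2, U row1=(0, -4, -2, 3)
  row2 ← row2 − (2)·row0  ⇒  L[2][0]=2, U row2=(0, -4, -3, 5)
  row3 ← row3 − (-3)·row0  ⇒  L[3][0]=-3, U row3=(0, -4, -6, 13)
Step 2: pivot at (1,1) is -4.
  row2 ← row2 − (1)·row1  ⇒  L[2][1]=1, U row2=(0, 0, -1, 2)
  row3 ← row3 − (1)·row1  ⇒  L[3][1]=1, U row3=(0, 0, -4, 10)
Step 3: pivot at (2,2) is -1.
  row3 ← row3 − (4)·row2  ⇒  L[3][2]=4, U row3=(0, 0, 0, 2)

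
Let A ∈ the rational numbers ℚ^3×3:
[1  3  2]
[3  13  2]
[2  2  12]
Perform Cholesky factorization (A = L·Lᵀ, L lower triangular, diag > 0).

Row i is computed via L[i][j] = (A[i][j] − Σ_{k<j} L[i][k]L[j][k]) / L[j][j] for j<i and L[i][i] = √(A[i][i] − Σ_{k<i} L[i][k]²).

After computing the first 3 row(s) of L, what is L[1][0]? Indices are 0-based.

Step 1: L[0][0] = √(1) = 1.
  L[1][0] = (3) / L[0][0] = 3.
Step 2: L[1][1] = √(4) = 2.
  L[2][0] = (2) / L[0][0] = 2.
  L[2][1] = (-4) / L[1][1] = -2.
Step 3: L[2][2] = √(4) = 2.

L[1][0] = 3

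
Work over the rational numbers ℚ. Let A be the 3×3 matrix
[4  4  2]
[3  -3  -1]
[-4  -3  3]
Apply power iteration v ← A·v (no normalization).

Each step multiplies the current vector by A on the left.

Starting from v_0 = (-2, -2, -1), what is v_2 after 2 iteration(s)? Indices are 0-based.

v_2 = (-46, -68, 102)

v_0 = (-2, -2, -1).
v_1 = A·v_0 = (-18, 1, 11).
v_2 = A·v_1 = (-46, -68, 102).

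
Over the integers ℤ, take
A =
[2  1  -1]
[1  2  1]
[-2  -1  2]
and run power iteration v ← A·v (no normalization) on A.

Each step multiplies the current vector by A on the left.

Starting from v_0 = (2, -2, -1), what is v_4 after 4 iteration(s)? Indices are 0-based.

v_0 = (2, -2, -1).
v_1 = A·v_0 = (3, -3, -4).
v_2 = A·v_1 = (7, -7, -11).
v_3 = A·v_2 = (18, -18, -29).
v_4 = A·v_3 = (47, -47, -76).

v_4 = (47, -47, -76)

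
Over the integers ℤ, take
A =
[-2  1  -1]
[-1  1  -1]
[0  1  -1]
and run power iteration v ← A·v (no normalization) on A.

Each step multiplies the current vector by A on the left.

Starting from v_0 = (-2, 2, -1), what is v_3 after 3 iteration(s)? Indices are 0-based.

v_3 = (17, 5, -7)

v_0 = (-2, 2, -1).
v_1 = A·v_0 = (7, 5, 3).
v_2 = A·v_1 = (-12, -5, 2).
v_3 = A·v_2 = (17, 5, -7).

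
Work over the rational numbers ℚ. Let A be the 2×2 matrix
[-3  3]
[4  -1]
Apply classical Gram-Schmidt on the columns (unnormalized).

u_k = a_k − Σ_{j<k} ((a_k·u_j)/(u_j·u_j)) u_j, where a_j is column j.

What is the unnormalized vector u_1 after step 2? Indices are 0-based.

Step 1: u_0 = a_0 = (-3, 4).
Step 2: u_1 = a_1 − (-13/25)·u_0 = (36/25, 27/25).

u_1 = (36/25, 27/25)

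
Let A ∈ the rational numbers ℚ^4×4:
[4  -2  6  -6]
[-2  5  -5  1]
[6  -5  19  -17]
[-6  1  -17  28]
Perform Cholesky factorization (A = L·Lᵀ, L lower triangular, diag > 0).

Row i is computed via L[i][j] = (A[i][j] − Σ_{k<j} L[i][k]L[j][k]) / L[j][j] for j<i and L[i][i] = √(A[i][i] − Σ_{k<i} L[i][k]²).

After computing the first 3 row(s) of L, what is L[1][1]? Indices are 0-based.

L[1][1] = 2

Step 1: L[0][0] = √(4) = 2.
  L[1][0] = (-2) / L[0][0] = -1.
Step 2: L[1][1] = √(4) = 2.
  L[2][0] = (6) / L[0][0] = 3.
  L[2][1] = (-2) / L[1][1] = -1.
Step 3: L[2][2] = √(9) = 3.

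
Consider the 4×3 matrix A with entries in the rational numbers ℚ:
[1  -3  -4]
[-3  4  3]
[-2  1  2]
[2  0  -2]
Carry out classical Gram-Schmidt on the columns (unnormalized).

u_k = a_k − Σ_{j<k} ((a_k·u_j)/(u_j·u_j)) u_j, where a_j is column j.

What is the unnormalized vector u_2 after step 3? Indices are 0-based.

u_2 = (-279/179, -219/179, 39/179, -150/179)

Step 1: u_0 = a_0 = (1, -3, -2, 2).
Step 2: u_1 = a_1 − (-17/18)·u_0 = (-37/18, 7/6, -8/9, 17/9).
Step 3: u_2 = a_2 − (-7/6)·u_0 − (111/179)·u_1 = (-279/179, -219/179, 39/179, -150/179).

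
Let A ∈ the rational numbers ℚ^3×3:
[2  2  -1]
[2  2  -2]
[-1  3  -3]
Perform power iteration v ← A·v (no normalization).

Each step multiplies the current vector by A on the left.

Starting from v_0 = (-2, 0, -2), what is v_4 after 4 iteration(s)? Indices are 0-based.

v_4 = (-142, -160, -72)

v_0 = (-2, 0, -2).
v_1 = A·v_0 = (-2, 0, 8).
v_2 = A·v_1 = (-12, -20, -22).
v_3 = A·v_2 = (-42, -20, 18).
v_4 = A·v_3 = (-142, -160, -72).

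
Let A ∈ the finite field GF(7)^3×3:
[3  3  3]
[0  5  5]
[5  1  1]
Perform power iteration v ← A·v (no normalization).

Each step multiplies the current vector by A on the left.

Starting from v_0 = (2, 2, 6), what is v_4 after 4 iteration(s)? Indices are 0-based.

v_0 = (2, 2, 6).
v_1 = A·v_0 = (2, 5, 4).
v_2 = A·v_1 = (5, 3, 5).
v_3 = A·v_2 = (4, 5, 5).
v_4 = A·v_3 = (0, 1, 2).

v_4 = (0, 1, 2)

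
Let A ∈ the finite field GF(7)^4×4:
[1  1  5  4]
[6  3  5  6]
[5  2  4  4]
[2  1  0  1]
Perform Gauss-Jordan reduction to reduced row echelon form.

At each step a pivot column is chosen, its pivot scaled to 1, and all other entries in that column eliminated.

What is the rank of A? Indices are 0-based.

rank = 4

[1] R0 /= 1  ⇒  (1, 1, 5, 4)
     R1 -= 6·R0  ⇒  (0, 4, 3, 3)
     R2 -= 5·R0  ⇒  (0, 4, 0, 5)
     R3 -= 2·R0  ⇒  (0, 6, 4, 0)
[2] R1 /= 4  ⇒  (0, 1, 6, 6)
     R0 -= 1·R1  ⇒  (1, 0, 6, 5)
     R2 -= 4·R1  ⇒  (0, 0, 4, 2)
     R3 -= 6·R1  ⇒  (0, 0, 3, 6)
[3] R2 /= 4  ⇒  (0, 0, 1, 4)
     R0 -= 6·R2  ⇒  (1, 0, 0, 2)
     R1 -= 6·R2  ⇒  (0, 1, 0, 3)
     R3 -= 3·R2  ⇒  (0, 0, 0, 1)
[4] R3 /= 1  ⇒  (0, 0, 0, 1)
     R0 -= 2·R3  ⇒  (1, 0, 0, 0)
     R1 -= 3·R3  ⇒  (0, 1, 0, 0)
     R2 -= 4·R3  ⇒  (0, 0, 1, 0)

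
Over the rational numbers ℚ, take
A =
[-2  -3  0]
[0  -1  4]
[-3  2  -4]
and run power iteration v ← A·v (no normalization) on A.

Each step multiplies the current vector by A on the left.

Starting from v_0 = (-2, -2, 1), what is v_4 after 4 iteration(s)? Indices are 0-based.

v_4 = (-158, 530, -910)

v_0 = (-2, -2, 1).
v_1 = A·v_0 = (10, 6, -2).
v_2 = A·v_1 = (-38, -14, -10).
v_3 = A·v_2 = (118, -26, 126).
v_4 = A·v_3 = (-158, 530, -910).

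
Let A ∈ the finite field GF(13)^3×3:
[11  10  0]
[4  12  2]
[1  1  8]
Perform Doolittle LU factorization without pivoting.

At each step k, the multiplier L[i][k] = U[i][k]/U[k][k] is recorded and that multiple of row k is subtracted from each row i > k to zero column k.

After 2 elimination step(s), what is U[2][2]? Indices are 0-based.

[col 0] pivot 11
  R1 -= 11*R0 → (0, 6, 2)  (L[1][0] := 11)
  R2 -= 6*R0 → (0, 6, 8)  (L[2][0] := 6)
[col 1] pivot 6
  R2 -= 1*R1 → (0, 0, 6)  (L[2][1] := 1)

U[2][2] = 6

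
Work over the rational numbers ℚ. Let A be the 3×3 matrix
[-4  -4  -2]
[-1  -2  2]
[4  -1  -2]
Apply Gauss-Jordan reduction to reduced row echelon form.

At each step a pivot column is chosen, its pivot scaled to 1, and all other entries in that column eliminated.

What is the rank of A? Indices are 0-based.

pivot(0,0)=-4: scale R0 → (1, 1, 1/2)
  clear (1,0): R1 −= (-1)R0 → (0, -1, 5/2)
  clear (2,0): R2 −= (4)R0 → (0, -5, -4)
pivot(1,1)=-1: scale R1 → (0, 1, -5/2)
  clear (0,1): R0 −= (1)R1 → (1, 0, 3)
  clear (2,1): R2 −= (-5)R1 → (0, 0, -33/2)
pivot(2,2)=-33/2: scale R2 → (0, 0, 1)
  clear (0,2): R0 −= (3)R2 → (1, 0, 0)
  clear (1,2): R1 −= (-5/2)R2 → (0, 1, 0)

rank = 3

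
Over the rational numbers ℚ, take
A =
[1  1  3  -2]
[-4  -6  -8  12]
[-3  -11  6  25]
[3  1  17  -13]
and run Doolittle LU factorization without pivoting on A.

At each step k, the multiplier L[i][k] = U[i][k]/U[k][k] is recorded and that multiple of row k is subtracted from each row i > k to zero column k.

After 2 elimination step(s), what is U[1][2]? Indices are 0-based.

U[1][2] = 4

k=0: U[0][0]=1
  eliminate (1,0): mult=-4, new row 1: (0, -2, 4, 4); set L[1][0]=-4
  eliminate (2,0): mult=-3, new row 2: (0, -8, 15, 19); set L[2][0]=-3
  eliminate (3,0): mult=3, new row 3: (0, -2, 8, -7); set L[3][0]=3
k=1: U[1][1]=-2
  eliminate (2,1): mult=4, new row 2: (0, 0, -1, 3); set L[2][1]=4
  eliminate (3,1): mult=1, new row 3: (0, 0, 4, -11); set L[3][1]=1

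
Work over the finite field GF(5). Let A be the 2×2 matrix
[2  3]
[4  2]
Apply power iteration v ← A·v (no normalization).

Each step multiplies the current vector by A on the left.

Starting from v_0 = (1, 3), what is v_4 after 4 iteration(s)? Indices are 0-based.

v_0 = (1, 3).
v_1 = A·v_0 = (1, 0).
v_2 = A·v_1 = (2, 4).
v_3 = A·v_2 = (1, 1).
v_4 = A·v_3 = (0, 1).

v_4 = (0, 1)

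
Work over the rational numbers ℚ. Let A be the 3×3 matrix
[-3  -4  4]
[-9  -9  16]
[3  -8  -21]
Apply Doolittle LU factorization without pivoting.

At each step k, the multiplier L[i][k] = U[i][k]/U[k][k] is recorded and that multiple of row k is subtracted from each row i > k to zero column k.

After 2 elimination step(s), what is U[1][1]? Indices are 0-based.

[col 0] pivot -3
  R1 -= 3*R0 → (0, 3, 4)  (L[1][0] := 3)
  R2 -= -1*R0 → (0, -12, -17)  (L[2][0] := -1)
[col 1] pivot 3
  R2 -= -4*R1 → (0, 0, -1)  (L[2][1] := -4)

U[1][1] = 3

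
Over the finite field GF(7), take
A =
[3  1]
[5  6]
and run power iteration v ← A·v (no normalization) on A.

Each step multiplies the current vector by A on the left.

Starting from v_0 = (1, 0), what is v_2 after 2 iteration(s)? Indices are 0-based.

v_2 = (0, 3)

v_0 = (1, 0).
v_1 = A·v_0 = (3, 5).
v_2 = A·v_1 = (0, 3).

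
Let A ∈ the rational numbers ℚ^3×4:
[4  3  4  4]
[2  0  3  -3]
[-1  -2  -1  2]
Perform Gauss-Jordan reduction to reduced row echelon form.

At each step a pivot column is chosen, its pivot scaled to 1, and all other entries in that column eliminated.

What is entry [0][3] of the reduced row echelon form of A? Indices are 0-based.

M[0][3] = 57/5

[1] R0 /= 4  ⇒  (1, 3/4, 1, 1)
     R1 -= 2·R0  ⇒  (0, -3/2, 1, -5)
     R2 -= -1·R0  ⇒  (0, -5/4, 0, 3)
[2] R1 /= -3/2  ⇒  (0, 1, -2/3, 10/3)
     R0 -= 3/4·R1  ⇒  (1, 0, 3/2, -3/2)
     R2 -= -5/4·R1  ⇒  (0, 0, -5/6, 43/6)
[3] R2 /= -5/6  ⇒  (0, 0, 1, -43/5)
     R0 -= 3/2·R2  ⇒  (1, 0, 0, 57/5)
     R1 -= -2/3·R2  ⇒  (0, 1, 0, -12/5)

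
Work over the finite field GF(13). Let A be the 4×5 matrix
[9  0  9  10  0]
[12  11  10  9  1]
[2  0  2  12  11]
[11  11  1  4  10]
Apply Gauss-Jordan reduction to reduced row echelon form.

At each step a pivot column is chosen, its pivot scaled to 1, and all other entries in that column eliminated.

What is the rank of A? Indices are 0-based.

rank = 4

pivot(0,0)=9: scale R0 → (1, 0, 1, 4, 0)
  clear (1,0): R1 −= (12)R0 → (0, 11, 11, 0, 1)
  clear (2,0): R2 −= (2)R0 → (0, 0, 0, 4, 11)
  clear (3,0): R3 −= (11)R0 → (0, 11, 3, 12, 10)
pivot(1,1)=11: scale R1 → (0, 1, 1, 0, 6)
  clear (3,1): R3 −= (11)R1 → (0, 0, 5, 12, 9)
pivot(2,2): swap R2↔R3
pivot(2,2)=5: scale R2 → (0, 0, 1, 5, 7)
  clear (0,2): R0 −= (1)R2 → (1, 0, 0, 12, 6)
  clear (1,2): R1 −= (1)R2 → (0, 1, 0, 8, 12)
pivot(3,3)=4: scale R3 → (0, 0, 0, 1, 6)
  clear (0,3): R0 −= (12)R3 → (1, 0, 0, 0, 12)
  clear (1,3): R1 −= (8)R3 → (0, 1, 0, 0, 3)
  clear (2,3): R2 −= (5)R3 → (0, 0, 1, 0, 3)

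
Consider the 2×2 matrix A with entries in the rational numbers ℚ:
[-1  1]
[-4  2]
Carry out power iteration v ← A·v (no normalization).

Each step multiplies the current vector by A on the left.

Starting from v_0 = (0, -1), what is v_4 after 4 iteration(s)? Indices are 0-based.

v_4 = (3, 4)

v_0 = (0, -1).
v_1 = A·v_0 = (-1, -2).
v_2 = A·v_1 = (-1, 0).
v_3 = A·v_2 = (1, 4).
v_4 = A·v_3 = (3, 4).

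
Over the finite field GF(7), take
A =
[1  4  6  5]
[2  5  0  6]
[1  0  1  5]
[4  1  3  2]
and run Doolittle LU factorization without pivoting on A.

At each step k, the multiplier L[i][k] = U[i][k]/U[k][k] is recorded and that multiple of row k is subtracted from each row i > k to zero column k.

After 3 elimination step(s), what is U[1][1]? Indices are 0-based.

U[1][1] = 4

Step 1: pivot at (0,0) is 1.
  row1 ← row1 − (2)·row0  ⇒  L[1][0]=2, U row1=(0, 4, 2, 3)
  row2 ← row2 − (1)·row0  ⇒  L[2][0]=1, U row2=(0, 3, 2, 0)
  row3 ← row3 − (4)·row0  ⇒  L[3][0]=4, U row3=(0, 6, 0, 3)
Step 2: pivot at (1,1) is 4.
  row2 ← row2 − (6)·row1  ⇒  L[2][1]=6, U row2=(0, 0, 4, 3)
  row3 ← row3 − (5)·row1  ⇒  L[3][1]=5, U row3=(0, 0, 4, 2)
Step 3: pivot at (2,2) is 4.
  row3 ← row3 − (1)·row2  ⇒  L[3][2]=1, U row3=(0, 0, 0, 6)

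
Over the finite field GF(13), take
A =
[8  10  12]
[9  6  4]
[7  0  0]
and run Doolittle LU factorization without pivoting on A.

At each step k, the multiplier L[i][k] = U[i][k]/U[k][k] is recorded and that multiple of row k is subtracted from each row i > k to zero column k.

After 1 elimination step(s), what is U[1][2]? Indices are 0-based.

U[1][2] = 10

[col 0] pivot 8
  R1 -= 6*R0 → (0, 11, 10)  (L[1][0] := 6)
  R2 -= 9*R0 → (0, 1, 9)  (L[2][0] := 9)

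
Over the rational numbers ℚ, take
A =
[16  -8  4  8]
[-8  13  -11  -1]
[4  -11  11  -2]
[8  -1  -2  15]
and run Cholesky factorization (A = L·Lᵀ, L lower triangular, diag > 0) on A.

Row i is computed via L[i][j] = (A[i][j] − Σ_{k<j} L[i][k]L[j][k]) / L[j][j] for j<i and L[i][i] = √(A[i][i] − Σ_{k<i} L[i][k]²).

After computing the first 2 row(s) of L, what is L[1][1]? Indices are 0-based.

Step 1: L[0][0] = √(16) = 4.
  L[1][0] = (-8) / L[0][0] = -2.
Step 2: L[1][1] = √(9) = 3.

L[1][1] = 3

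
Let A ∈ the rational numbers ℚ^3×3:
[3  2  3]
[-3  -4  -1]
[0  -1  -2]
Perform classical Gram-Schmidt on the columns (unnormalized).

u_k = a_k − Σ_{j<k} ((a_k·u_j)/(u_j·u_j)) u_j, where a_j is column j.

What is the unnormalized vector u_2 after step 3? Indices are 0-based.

Step 1: u_0 = a_0 = (3, -3, 0).
Step 2: u_1 = a_1 − (1)·u_0 = (-1, -1, -1).
Step 3: u_2 = a_2 − (2/3)·u_0 − (0)·u_1 = (1, 1, -2).

u_2 = (1, 1, -2)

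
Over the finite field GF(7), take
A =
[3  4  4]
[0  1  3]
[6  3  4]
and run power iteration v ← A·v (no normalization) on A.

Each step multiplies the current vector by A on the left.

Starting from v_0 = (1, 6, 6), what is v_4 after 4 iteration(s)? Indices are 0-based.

v_0 = (1, 6, 6).
v_1 = A·v_0 = (2, 3, 6).
v_2 = A·v_1 = (0, 0, 3).
v_3 = A·v_2 = (5, 2, 5).
v_4 = A·v_3 = (1, 3, 0).

v_4 = (1, 3, 0)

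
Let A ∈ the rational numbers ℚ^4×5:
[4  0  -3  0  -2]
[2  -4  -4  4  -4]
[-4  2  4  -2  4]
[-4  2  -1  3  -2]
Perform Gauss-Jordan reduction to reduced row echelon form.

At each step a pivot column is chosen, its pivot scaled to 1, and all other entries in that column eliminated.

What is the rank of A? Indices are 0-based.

rank = 4

pivot(0,0)=4: scale R0 → (1, 0, -3/4, 0, -1/2)
  clear (1,0): R1 −= (2)R0 → (0, -4, -5/2, 4, -3)
  clear (2,0): R2 −= (-4)R0 → (0, 2, 1, -2, 2)
  clear (3,0): R3 −= (-4)R0 → (0, 2, -4, 3, -4)
pivot(1,1)=-4: scale R1 → (0, 1, 5/8, -1, 3/4)
  clear (2,1): R2 −= (2)R1 → (0, 0, -1/4, 0, 1/2)
  clear (3,1): R3 −= (2)R1 → (0, 0, -21/4, 5, -11/2)
pivot(2,2)=-1/4: scale R2 → (0, 0, 1, 0, -2)
  clear (0,2): R0 −= (-3/4)R2 → (1, 0, 0, 0, -2)
  clear (1,2): R1 −= (5/8)R2 → (0, 1, 0, -1, 2)
  clear (3,2): R3 −= (-21/4)R2 → (0, 0, 0, 5, -16)
pivot(3,3)=5: scale R3 → (0, 0, 0, 1, -16/5)
  clear (1,3): R1 −= (-1)R3 → (0, 1, 0, 0, -6/5)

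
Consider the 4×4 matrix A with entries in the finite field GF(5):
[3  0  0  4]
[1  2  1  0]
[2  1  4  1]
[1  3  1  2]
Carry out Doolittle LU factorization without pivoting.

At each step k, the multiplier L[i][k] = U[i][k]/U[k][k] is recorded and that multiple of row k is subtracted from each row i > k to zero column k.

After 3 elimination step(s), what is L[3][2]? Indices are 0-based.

k=0: U[0][0]=3
  eliminate (1,0): mult=2, new row 1: (0, 2, 1, 2); set L[1][0]=2
  eliminate (2,0): mult=4, new row 2: (0, 1, 4, 0); set L[2][0]=4
  eliminate (3,0): mult=2, new row 3: (0, 3, 1, 4); set L[3][0]=2
k=1: U[1][1]=2
  eliminate (2,1): mult=3, new row 2: (0, 0, 1, 4); set L[2][1]=3
  eliminate (3,1): mult=4, new row 3: (0, 0, 2, 1); set L[3][1]=4
k=2: U[2][2]=1
  eliminate (3,2): mult=2, new row 3: (0, 0, 0, 3); set L[3][2]=2

L[3][2] = 2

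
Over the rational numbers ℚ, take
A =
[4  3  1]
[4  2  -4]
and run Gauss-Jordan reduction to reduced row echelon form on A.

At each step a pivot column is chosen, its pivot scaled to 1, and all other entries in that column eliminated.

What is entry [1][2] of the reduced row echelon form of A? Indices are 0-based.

M[1][2] = 5

pivot(0,0)=4: scale R0 → (1, 3/4, 1/4)
  clear (1,0): R1 −= (4)R0 → (0, -1, -5)
pivot(1,1)=-1: scale R1 → (0, 1, 5)
  clear (0,1): R0 −= (3/4)R1 → (1, 0, -7/2)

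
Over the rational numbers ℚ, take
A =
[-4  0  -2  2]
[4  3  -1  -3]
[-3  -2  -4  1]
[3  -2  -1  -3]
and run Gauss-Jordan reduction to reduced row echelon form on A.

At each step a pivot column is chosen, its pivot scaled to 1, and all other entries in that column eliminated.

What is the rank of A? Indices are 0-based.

rank = 4

pivot(0,0)=-4: scale R0 → (1, 0, 1/2, -1/2)
  clear (1,0): R1 −= (4)R0 → (0, 3, -3, -1)
  clear (2,0): R2 −= (-3)R0 → (0, -2, -5/2, -1/2)
  clear (3,0): R3 −= (3)R0 → (0, -2, -5/2, -3/2)
pivot(1,1)=3: scale R1 → (0, 1, -1, -1/3)
  clear (2,1): R2 −= (-2)R1 → (0, 0, -9/2, -7/6)
  clear (3,1): R3 −= (-2)R1 → (0, 0, -9/2, -13/6)
pivot(2,2)=-9/2: scale R2 → (0, 0, 1, 7/27)
  clear (0,2): R0 −= (1/2)R2 → (1, 0, 0, -17/27)
  clear (1,2): R1 −= (-1)R2 → (0, 1, 0, -2/27)
  clear (3,2): R3 −= (-9/2)R2 → (0, 0, 0, -1)
pivot(3,3)=-1: scale R3 → (0, 0, 0, 1)
  clear (0,3): R0 −= (-17/27)R3 → (1, 0, 0, 0)
  clear (1,3): R1 −= (-2/27)R3 → (0, 1, 0, 0)
  clear (2,3): R2 −= (7/27)R3 → (0, 0, 1, 0)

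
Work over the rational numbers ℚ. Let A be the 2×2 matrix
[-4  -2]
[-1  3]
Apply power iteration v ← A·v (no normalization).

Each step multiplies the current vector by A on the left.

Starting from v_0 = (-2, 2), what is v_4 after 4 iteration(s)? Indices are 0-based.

v_0 = (-2, 2).
v_1 = A·v_0 = (4, 8).
v_2 = A·v_1 = (-32, 20).
v_3 = A·v_2 = (88, 92).
v_4 = A·v_3 = (-536, 188).

v_4 = (-536, 188)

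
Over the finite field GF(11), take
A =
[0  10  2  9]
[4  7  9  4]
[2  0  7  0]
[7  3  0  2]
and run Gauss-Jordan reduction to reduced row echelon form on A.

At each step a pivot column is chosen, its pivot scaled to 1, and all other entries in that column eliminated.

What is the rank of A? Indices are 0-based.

[1] R0 <-> R1
[1] R0 /= 4  ⇒  (1, 10, 5, 1)
     R2 -= 2·R0  ⇒  (0, 2, 8, 9)
     R3 -= 7·R0  ⇒  (0, 10, 9, 6)
[2] R1 /= 10  ⇒  (0, 1, 9, 2)
     R0 -= 10·R1  ⇒  (1, 0, 3, 3)
     R2 -= 2·R1  ⇒  (0, 0, 1, 5)
     R3 -= 10·R1  ⇒  (0, 0, 7, 8)
[3] R2 /= 1  ⇒  (0, 0, 1, 5)
     R0 -= 3·R2  ⇒  (1, 0, 0, 10)
     R1 -= 9·R2  ⇒  (0, 1, 0, 1)
     R3 -= 7·R2  ⇒  (0, 0, 0, 6)
[4] R3 /= 6  ⇒  (0, 0, 0, 1)
     R0 -= 10·R3  ⇒  (1, 0, 0, 0)
     R1 -= 1·R3  ⇒  (0, 1, 0, 0)
     R2 -= 5·R3  ⇒  (0, 0, 1, 0)

rank = 4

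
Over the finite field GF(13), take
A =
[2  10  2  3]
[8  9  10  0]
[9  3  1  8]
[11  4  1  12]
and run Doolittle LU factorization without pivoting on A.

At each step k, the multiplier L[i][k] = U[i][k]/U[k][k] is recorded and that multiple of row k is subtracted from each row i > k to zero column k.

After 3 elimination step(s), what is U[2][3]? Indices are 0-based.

U[2][3] = 3

k=0: U[0][0]=2
  eliminate (1,0): mult=4, new row 1: (0, 8, 2, 1); set L[1][0]=4
  eliminate (2,0): mult=11, new row 2: (0, 10, 5, 1); set L[2][0]=11
  eliminate (3,0): mult=12, new row 3: (0, 1, 3, 2); set L[3][0]=12
k=1: U[1][1]=8
  eliminate (2,1): mult=11, new row 2: (0, 0, 9, 3); set L[2][1]=11
  eliminate (3,1): mult=5, new row 3: (0, 0, 6, 10); set L[3][1]=5
k=2: U[2][2]=9
  eliminate (3,2): mult=5, new row 3: (0, 0, 0, 8); set L[3][2]=5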